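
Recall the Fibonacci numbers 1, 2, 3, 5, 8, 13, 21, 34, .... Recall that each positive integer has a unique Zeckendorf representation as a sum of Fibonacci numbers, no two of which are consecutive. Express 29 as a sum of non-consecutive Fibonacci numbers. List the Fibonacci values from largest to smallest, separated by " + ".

21 + 8

Greedily peel off the largest Fibonacci term at each step:
take 21 (≤ 29); 29 − 21 = 8
take 8 (≤ 8); 8 − 8 = 0
So 29 = 21 + 8, with no two terms consecutive in the sequence.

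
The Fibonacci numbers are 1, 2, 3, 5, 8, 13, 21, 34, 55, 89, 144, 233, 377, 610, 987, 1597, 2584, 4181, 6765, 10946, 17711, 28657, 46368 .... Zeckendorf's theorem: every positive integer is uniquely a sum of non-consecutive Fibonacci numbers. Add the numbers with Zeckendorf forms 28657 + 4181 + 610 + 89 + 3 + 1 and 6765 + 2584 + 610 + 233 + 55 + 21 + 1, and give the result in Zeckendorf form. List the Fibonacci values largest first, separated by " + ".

The two numbers are 33541 and 10269, so their sum is 43810.
Repeatedly subtract the largest Fibonacci number that fits:
take 28657 (≤ 43810); 43810 − 28657 = 15153
take 10946 (≤ 15153); 15153 − 10946 = 4207
take 4181 (≤ 4207); 4207 − 4181 = 26
take 21 (≤ 26); 26 − 21 = 5
take 5 (≤ 5); 5 − 5 = 0

28657 + 10946 + 4181 + 21 + 5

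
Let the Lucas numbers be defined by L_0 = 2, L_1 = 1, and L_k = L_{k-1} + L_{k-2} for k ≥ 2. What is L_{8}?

L_{2} = L_{1} + L_{0} = 1 + 2 = 3
L_{3} = L_{2} + L_{1} = 3 + 1 = 4
L_{4} = L_{3} + L_{2} = 4 + 3 = 7
L_{5} = L_{4} + L_{3} = 7 + 4 = 11
L_{6} = L_{5} + L_{4} = 11 + 7 = 18
L_{7} = L_{6} + L_{5} = 18 + 11 = 29
L_{8} = L_{7} + L_{6} = 29 + 18 = 47

47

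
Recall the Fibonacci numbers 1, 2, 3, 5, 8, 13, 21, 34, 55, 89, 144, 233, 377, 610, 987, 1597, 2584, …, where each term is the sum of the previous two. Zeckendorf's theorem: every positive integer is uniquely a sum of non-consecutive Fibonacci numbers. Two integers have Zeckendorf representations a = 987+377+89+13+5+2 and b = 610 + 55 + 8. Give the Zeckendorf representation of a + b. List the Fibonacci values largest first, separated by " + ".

The two numbers are 1473 and 673, so their sum is 2146.
Repeatedly subtract the largest Fibonacci number that fits:
1597 ≤ 2146 < 2584, so take 1597; remainder 549
377 ≤ 549 < 610, so take 377; remainder 172
144 ≤ 172 < 233, so take 144; remainder 28
21 ≤ 28 < 34, so take 21; remainder 7
5 ≤ 7 < 8, so take 5; remainder 2
2 ≤ 2 < 3, so take 2; remainder 0

1597 + 377 + 144 + 21 + 5 + 2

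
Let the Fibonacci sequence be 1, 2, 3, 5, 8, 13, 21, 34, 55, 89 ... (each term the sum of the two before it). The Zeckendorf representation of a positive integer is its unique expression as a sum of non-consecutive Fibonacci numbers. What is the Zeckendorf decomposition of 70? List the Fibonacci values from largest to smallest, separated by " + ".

55 + 13 + 2

Greedy algorithm:
subtract 55 from 70: 15 remains
subtract 13 from 15: 2 remains
subtract 2 from 2: 0 remains
So 70 = 55 + 13 + 2, with no two terms consecutive in the sequence.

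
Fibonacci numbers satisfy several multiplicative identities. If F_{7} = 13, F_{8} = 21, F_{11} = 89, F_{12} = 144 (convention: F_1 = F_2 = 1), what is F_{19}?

4181

By the addition formula F_{m+n} = F_m F_{n+1} + F_{m−1} F_n with m=8, n=11: F_{19} = 21·144 + 13·89 = 3024 + 1157 = 4181.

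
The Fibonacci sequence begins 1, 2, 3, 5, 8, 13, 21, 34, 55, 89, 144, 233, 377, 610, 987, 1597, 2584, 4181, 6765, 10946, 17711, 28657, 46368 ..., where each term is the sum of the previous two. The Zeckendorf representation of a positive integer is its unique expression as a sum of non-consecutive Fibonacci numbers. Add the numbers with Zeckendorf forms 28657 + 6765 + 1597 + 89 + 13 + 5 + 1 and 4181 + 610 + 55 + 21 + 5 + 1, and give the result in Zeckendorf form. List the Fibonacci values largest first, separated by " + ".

28657 + 10946 + 1597 + 610 + 144 + 34 + 8 + 3 + 1

The two numbers are 37127 and 4873, so their sum is 42000.
largest Fibonacci ≤ 42000 is 28657; 42000 − 28657 = 13343
largest Fibonacci ≤ 13343 is 10946; 13343 − 10946 = 2397
largest Fibonacci ≤ 2397 is 1597; 2397 − 1597 = 800
largest Fibonacci ≤ 800 is 610; 800 − 610 = 190
largest Fibonacci ≤ 190 is 144; 190 − 144 = 46
largest Fibonacci ≤ 46 is 34; 46 − 34 = 12
largest Fibonacci ≤ 12 is 8; 12 − 8 = 4
largest Fibonacci ≤ 4 is 3; 4 − 3 = 1
largest Fibonacci ≤ 1 is 1; 1 − 1 = 0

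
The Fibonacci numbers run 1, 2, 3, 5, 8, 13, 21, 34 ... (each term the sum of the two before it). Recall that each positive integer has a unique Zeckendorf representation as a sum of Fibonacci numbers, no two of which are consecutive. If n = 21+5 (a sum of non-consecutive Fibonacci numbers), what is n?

26

21+5 = 26.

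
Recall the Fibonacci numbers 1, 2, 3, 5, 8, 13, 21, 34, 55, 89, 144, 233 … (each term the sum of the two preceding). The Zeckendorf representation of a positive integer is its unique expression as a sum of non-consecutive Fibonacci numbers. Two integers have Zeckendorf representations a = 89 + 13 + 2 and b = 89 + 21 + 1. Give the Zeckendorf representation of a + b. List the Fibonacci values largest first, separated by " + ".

144 + 55 + 13 + 3

The two numbers are 104 and 111, so their sum is 215.
215: greatest Fibonacci not exceeding it is 144, leaving 71
71: greatest Fibonacci not exceeding it is 55, leaving 16
16: greatest Fibonacci not exceeding it is 13, leaving 3
3: greatest Fibonacci not exceeding it is 3, leaving 0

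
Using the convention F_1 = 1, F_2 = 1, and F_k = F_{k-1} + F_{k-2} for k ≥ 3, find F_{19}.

4181

Iterating the recurrence up to F_{12} = 144 and F_{11} = 89:
F_{13} = F_{12} + F_{11} = 144 + 89 = 233
F_{14} = F_{13} + F_{12} = 233 + 144 = 377
F_{15} = F_{14} + F_{13} = 377 + 233 = 610
F_{16} = F_{15} + F_{14} = 610 + 377 = 987
F_{17} = F_{16} + F_{15} = 987 + 610 = 1597
F_{18} = F_{17} + F_{16} = 1597 + 987 = 2584
F_{19} = F_{18} + F_{17} = 2584 + 1597 = 4181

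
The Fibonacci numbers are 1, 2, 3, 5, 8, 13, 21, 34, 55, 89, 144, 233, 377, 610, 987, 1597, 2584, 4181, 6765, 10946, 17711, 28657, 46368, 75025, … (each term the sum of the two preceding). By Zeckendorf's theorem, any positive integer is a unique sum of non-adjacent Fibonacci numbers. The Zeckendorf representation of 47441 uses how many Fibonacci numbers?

47441: greatest Fibonacci not exceeding it is 46368, leaving 1073
1073: greatest Fibonacci not exceeding it is 987, leaving 86
86: greatest Fibonacci not exceeding it is 55, leaving 31
31: greatest Fibonacci not exceeding it is 21, leaving 10
10: greatest Fibonacci not exceeding it is 8, leaving 2
2: greatest Fibonacci not exceeding it is 2, leaving 0
47441 = 46368 + 987 + 55 + 21 + 8 + 2, which has 6 terms.

6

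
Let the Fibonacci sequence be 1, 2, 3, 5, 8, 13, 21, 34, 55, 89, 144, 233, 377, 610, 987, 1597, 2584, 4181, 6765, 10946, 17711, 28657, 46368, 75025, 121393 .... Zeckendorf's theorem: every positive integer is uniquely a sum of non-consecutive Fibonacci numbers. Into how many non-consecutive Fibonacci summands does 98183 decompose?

9

Greedy algorithm:
98183 − 75025 = 23158
23158 − 17711 = 5447
5447 − 4181 = 1266
1266 − 987 = 279
279 − 233 = 46
46 − 34 = 12
12 − 8 = 4
4 − 3 = 1
1 − 1 = 0
98183 = 75025 + 17711 + 4181 + 987 + 233 + 34 + 8 + 3 + 1, which has 9 terms.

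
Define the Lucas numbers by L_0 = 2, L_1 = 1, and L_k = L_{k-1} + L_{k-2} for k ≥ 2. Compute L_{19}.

Iterating the recurrence up to L_{11} = 199 and L_{10} = 123:
L_{12} = L_{11} + L_{10} = 199 + 123 = 322
L_{13} = L_{12} + L_{11} = 322 + 199 = 521
L_{14} = L_{13} + L_{12} = 521 + 322 = 843
L_{15} = L_{14} + L_{13} = 843 + 521 = 1364
L_{16} = L_{15} + L_{14} = 1364 + 843 = 2207
L_{17} = L_{16} + L_{15} = 2207 + 1364 = 3571
L_{18} = L_{17} + L_{16} = 3571 + 2207 = 5778
L_{19} = L_{18} + L_{17} = 5778 + 3571 = 9349

9349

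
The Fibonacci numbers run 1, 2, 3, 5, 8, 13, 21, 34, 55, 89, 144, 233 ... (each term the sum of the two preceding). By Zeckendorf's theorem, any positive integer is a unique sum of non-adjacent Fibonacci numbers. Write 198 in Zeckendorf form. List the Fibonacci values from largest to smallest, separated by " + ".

Repeatedly subtract the largest Fibonacci number that fits:
198 − 144 = 54
54 − 34 = 20
20 − 13 = 7
7 − 5 = 2
2 − 2 = 0
So 198 = 144 + 34 + 13 + 5 + 2, with no two terms consecutive in the sequence.

144 + 34 + 13 + 5 + 2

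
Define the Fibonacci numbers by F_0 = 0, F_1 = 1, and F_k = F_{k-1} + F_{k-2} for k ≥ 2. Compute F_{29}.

Iterating the recurrence up to F_{24} = 46368 and F_{23} = 28657:
F_{25} = F_{24} + F_{23} = 46368 + 28657 = 75025
F_{26} = F_{25} + F_{24} = 75025 + 46368 = 121393
F_{27} = F_{26} + F_{25} = 121393 + 75025 = 196418
F_{28} = F_{27} + F_{26} = 196418 + 121393 = 317811
F_{29} = F_{28} + F_{27} = 317811 + 196418 = 514229

514229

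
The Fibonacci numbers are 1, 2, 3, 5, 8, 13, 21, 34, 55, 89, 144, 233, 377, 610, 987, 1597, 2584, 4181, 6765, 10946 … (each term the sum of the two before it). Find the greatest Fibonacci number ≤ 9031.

6765

6765 ≤ 9031 < 10946, so the largest Fibonacci number not exceeding 9031 is 6765.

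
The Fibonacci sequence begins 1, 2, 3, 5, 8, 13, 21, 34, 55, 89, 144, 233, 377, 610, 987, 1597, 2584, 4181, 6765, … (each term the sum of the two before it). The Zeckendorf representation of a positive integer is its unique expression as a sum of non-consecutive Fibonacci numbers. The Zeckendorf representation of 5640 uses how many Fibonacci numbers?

Greedy algorithm:
5640: greatest Fibonacci not exceeding it is 4181, leaving 1459
1459: greatest Fibonacci not exceeding it is 987, leaving 472
472: greatest Fibonacci not exceeding it is 377, leaving 95
95: greatest Fibonacci not exceeding it is 89, leaving 6
6: greatest Fibonacci not exceeding it is 5, leaving 1
1: greatest Fibonacci not exceeding it is 1, leaving 0
5640 = 4181 + 987 + 377 + 89 + 5 + 1, which has 6 terms.

6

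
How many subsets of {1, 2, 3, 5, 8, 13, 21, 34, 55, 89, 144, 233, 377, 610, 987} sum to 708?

16

708 = 610+89+8+1 = 610+89+5+3+1 = 610+55+34+8+1 = … (13 more), for 16 in all.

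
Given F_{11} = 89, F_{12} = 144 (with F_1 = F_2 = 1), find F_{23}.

By the addition formula F_{m+n} = F_m F_{n+1} + F_{m−1} F_n with m=12, n=11: F_{23} = 144·144 + 89·89 = 20736 + 7921 = 28657.

28657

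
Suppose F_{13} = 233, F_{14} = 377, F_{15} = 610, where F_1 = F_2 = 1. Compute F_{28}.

By the addition formula F_{m+n} = F_m F_{n+1} + F_{m−1} F_n with m=15, n=13: F_{28} = 610·377 + 377·233 = 229970 + 87841 = 317811.

317811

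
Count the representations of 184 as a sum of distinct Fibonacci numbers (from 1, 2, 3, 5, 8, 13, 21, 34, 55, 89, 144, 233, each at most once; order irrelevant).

Starting from the Zeckendorf form and repeatedly splitting a term F_k into F_{k−1} + F_{k−2} (when neither is already used) reaches every representation.
184 = 144+34+5+1 = 144+34+3+2+1 = 144+21+13+5+1 = … (7 more), for 10 in all.

10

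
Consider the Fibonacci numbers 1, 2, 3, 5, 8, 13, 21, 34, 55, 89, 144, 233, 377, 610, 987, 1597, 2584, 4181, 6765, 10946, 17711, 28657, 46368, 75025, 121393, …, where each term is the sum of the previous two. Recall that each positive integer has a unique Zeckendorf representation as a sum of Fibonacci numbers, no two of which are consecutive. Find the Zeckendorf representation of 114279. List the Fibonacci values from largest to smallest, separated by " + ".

75025 + 28657 + 6765 + 2584 + 987 + 233 + 21 + 5 + 2

Repeatedly subtract the largest Fibonacci number that fits:
114279: greatest Fibonacci not exceeding it is 75025, leaving 39254
39254: greatest Fibonacci not exceeding it is 28657, leaving 10597
10597: greatest Fibonacci not exceeding it is 6765, leaving 3832
3832: greatest Fibonacci not exceeding it is 2584, leaving 1248
1248: greatest Fibonacci not exceeding it is 987, leaving 261
261: greatest Fibonacci not exceeding it is 233, leaving 28
28: greatest Fibonacci not exceeding it is 21, leaving 7
7: greatest Fibonacci not exceeding it is 5, leaving 2
2: greatest Fibonacci not exceeding it is 2, leaving 0
So 114279 = 75025 + 28657 + 6765 + 2584 + 987 + 233 + 21 + 5 + 2, with no two terms consecutive in the sequence.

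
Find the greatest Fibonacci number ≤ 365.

233 ≤ 365 < 377, so the largest Fibonacci number not exceeding 365 is 233.

233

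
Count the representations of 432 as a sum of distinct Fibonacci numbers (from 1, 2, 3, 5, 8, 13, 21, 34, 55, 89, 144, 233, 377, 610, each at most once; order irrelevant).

14

432 = 377+55 = 377+34+21 = 233+144+55 = 377+34+13+8 = … (10 more), for 14 in all.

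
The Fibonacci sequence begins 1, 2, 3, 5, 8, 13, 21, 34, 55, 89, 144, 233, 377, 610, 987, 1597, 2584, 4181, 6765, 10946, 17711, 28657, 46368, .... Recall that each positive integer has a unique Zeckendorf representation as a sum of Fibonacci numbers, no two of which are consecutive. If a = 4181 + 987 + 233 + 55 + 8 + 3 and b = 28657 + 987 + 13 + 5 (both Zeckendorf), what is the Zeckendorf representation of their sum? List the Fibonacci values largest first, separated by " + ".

The two numbers are 5467 and 29662, so their sum is 35129.
Greedy algorithm:
28657 ≤ 35129 < 46368, so take 28657; remainder 6472
4181 ≤ 6472 < 6765, so take 4181; remainder 2291
1597 ≤ 2291 < 2584, so take 1597; remainder 694
610 ≤ 694 < 987, so take 610; remainder 84
55 ≤ 84 < 89, so take 55; remainder 29
21 ≤ 29 < 34, so take 21; remainder 8
8 ≤ 8 < 13, so take 8; remainder 0

28657 + 4181 + 1597 + 610 + 55 + 21 + 8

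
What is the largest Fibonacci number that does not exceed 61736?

46368

46368 ≤ 61736 < 75025, so the largest Fibonacci number not exceeding 61736 is 46368.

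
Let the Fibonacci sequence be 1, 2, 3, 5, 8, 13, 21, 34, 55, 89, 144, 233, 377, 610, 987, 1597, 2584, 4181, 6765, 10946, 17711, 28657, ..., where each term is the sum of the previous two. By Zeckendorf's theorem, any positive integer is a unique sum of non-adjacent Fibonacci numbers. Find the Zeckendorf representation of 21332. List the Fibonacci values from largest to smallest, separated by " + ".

17711 + 2584 + 987 + 34 + 13 + 3

take 17711 (≤ 21332); 21332 − 17711 = 3621
take 2584 (≤ 3621); 3621 − 2584 = 1037
take 987 (≤ 1037); 1037 − 987 = 50
take 34 (≤ 50); 50 − 34 = 16
take 13 (≤ 16); 16 − 13 = 3
take 3 (≤ 3); 3 − 3 = 0
So 21332 = 17711 + 2584 + 987 + 34 + 13 + 3, with no two terms consecutive in the sequence.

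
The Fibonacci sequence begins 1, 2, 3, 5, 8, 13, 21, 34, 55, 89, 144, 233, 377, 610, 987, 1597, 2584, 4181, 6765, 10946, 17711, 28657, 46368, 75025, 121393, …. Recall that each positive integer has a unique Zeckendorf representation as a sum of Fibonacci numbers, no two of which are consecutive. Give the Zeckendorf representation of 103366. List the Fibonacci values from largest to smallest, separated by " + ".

75025 + 17711 + 6765 + 2584 + 987 + 233 + 55 + 5 + 1

subtract 75025 from 103366: 28341 remains
subtract 17711 from 28341: 10630 remains
subtract 6765 from 10630: 3865 remains
subtract 2584 from 3865: 1281 remains
subtract 987 from 1281: 294 remains
subtract 233 from 294: 61 remains
subtract 55 from 61: 6 remains
subtract 5 from 6: 1 remains
subtract 1 from 1: 0 remains
So 103366 = 75025 + 17711 + 6765 + 2584 + 987 + 233 + 55 + 5 + 1, with no two terms consecutive in the sequence.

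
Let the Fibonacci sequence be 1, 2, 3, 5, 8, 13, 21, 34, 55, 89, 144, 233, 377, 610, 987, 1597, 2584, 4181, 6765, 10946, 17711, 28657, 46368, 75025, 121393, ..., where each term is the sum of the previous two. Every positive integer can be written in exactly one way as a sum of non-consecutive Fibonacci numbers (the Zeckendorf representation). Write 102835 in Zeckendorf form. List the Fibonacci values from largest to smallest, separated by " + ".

subtract 75025 from 102835: 27810 remains
subtract 17711 from 27810: 10099 remains
subtract 6765 from 10099: 3334 remains
subtract 2584 from 3334: 750 remains
subtract 610 from 750: 140 remains
subtract 89 from 140: 51 remains
subtract 34 from 51: 17 remains
subtract 13 from 17: 4 remains
subtract 3 from 4: 1 remains
subtract 1 from 1: 0 remains
So 102835 = 75025 + 17711 + 6765 + 2584 + 610 + 89 + 34 + 13 + 3 + 1, with no two terms consecutive in the sequence.

75025 + 17711 + 6765 + 2584 + 610 + 89 + 34 + 13 + 3 + 1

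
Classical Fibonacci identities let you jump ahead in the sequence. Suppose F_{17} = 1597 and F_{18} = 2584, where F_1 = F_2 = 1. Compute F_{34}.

By the doubling identity F_{2k} = F_k(2F_{k+1} − F_k): F_{34} = 1597·(2·2584 − 1597) = 1597·3571 = 5702887.

5702887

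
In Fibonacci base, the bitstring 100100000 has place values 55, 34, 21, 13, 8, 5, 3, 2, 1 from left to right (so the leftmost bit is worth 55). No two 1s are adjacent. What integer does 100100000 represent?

68

Summing the place values of the 1 bits: 55 + 13 = 68.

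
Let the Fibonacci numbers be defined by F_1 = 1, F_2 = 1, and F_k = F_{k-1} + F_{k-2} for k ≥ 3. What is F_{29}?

Iterating the recurrence up to F_{25} = 75025 and F_{24} = 46368:
F_{26} = F_{25} + F_{24} = 75025 + 46368 = 121393
F_{27} = F_{26} + F_{25} = 121393 + 75025 = 196418
F_{28} = F_{27} + F_{26} = 196418 + 121393 = 317811
F_{29} = F_{28} + F_{27} = 317811 + 196418 = 514229

514229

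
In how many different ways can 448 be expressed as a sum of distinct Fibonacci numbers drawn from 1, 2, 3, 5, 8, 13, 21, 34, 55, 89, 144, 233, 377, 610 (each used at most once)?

20

Each representation comes from the Zeckendorf form by replacing some F_k with F_{k−1} + F_{k−2} where possible.
448 = 377+55+13+3 = 377+55+13+2+1 = 377+55+8+5+3 = 377+34+21+13+3 = … (16 more), for 20 in all.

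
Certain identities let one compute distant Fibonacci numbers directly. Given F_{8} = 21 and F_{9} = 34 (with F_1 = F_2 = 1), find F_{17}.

1597

By F_{2k+1} = F_k² + F_{k+1}²: F_{17} = 21² + 34² = 441 + 1156 = 1597.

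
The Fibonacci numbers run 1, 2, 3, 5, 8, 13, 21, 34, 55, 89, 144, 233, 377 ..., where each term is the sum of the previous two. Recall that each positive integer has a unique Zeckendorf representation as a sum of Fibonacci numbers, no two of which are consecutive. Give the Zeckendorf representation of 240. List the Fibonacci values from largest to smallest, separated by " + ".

233 + 5 + 2

take 233 (≤ 240); 240 − 233 = 7
take 5 (≤ 7); 7 − 5 = 2
take 2 (≤ 2); 2 − 2 = 0
So 240 = 233 + 5 + 2, with no two terms consecutive in the sequence.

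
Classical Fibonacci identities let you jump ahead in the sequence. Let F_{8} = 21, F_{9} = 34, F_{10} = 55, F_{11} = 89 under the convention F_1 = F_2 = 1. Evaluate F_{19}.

4181

By the addition formula F_{m+n} = F_m F_{n+1} + F_{m−1} F_n with m=9, n=10: F_{19} = 34·89 + 21·55 = 3026 + 1155 = 4181.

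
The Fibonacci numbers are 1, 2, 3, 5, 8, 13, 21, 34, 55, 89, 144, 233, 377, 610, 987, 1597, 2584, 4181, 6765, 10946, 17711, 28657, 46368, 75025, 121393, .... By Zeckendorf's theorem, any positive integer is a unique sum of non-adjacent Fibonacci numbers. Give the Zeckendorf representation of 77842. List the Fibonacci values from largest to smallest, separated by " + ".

Greedy algorithm:
take 75025 (≤ 77842); 77842 − 75025 = 2817
take 2584 (≤ 2817); 2817 − 2584 = 233
take 233 (≤ 233); 233 − 233 = 0
So 77842 = 75025 + 2584 + 233, with no two terms consecutive in the sequence.

75025 + 2584 + 233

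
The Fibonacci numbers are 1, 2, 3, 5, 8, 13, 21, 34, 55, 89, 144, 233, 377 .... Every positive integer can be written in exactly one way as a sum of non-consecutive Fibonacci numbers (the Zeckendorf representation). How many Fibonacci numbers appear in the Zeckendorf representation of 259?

take 233 (≤ 259); 259 − 233 = 26
take 21 (≤ 26); 26 − 21 = 5
take 5 (≤ 5); 5 − 5 = 0
259 = 233 + 21 + 5, which has 3 terms.

3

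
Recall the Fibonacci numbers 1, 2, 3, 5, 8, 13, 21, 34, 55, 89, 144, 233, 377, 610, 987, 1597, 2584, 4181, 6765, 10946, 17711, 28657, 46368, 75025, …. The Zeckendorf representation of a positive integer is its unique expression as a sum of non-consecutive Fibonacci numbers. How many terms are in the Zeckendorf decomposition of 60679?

8

Greedy algorithm:
take 46368 (≤ 60679); 60679 − 46368 = 14311
take 10946 (≤ 14311); 14311 − 10946 = 3365
take 2584 (≤ 3365); 3365 − 2584 = 781
take 610 (≤ 781); 781 − 610 = 171
take 144 (≤ 171); 171 − 144 = 27
take 21 (≤ 27); 27 − 21 = 6
take 5 (≤ 6); 6 − 5 = 1
take 1 (≤ 1); 1 − 1 = 0
60679 = 46368 + 10946 + 2584 + 610 + 144 + 21 + 5 + 1, which has 8 terms.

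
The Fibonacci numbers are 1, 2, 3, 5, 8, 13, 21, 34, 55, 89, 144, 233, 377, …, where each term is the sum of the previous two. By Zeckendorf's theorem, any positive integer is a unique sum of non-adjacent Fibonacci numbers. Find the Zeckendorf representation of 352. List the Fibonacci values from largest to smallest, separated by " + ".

233 + 89 + 21 + 8 + 1

233 ≤ 352 < 377, so take 233; remainder 119
89 ≤ 119 < 144, so take 89; remainder 30
21 ≤ 30 < 34, so take 21; remainder 9
8 ≤ 9 < 13, so take 8; remainder 1
1 ≤ 1 < 2, so take 1; remainder 0
So 352 = 233 + 89 + 21 + 8 + 1, with no two terms consecutive in the sequence.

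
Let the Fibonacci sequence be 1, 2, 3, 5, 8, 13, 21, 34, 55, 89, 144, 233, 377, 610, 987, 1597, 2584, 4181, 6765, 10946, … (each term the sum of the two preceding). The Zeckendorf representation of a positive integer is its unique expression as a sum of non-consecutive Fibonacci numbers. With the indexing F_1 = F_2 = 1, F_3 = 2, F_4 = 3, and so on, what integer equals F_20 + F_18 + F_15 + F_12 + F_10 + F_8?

10179

F_20 + F_18 + F_15 + F_12 + F_10 + F_8 = 6765 + 2584 + 610 + 144 + 55 + 21 = 10179.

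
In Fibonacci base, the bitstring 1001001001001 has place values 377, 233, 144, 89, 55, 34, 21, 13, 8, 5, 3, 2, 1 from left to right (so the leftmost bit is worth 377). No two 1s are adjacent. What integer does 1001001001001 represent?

493

Summing the place values of the 1 bits: 377 + 89 + 21 + 5 + 1 = 493.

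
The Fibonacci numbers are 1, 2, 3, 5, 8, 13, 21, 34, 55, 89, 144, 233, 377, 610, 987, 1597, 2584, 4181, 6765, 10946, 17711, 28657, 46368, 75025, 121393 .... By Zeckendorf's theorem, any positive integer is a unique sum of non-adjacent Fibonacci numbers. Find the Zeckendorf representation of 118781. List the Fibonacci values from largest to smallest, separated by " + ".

75025 ≤ 118781 < 121393, so take 75025; remainder 43756
28657 ≤ 43756 < 46368, so take 28657; remainder 15099
10946 ≤ 15099 < 17711, so take 10946; remainder 4153
2584 ≤ 4153 < 4181, so take 2584; remainder 1569
987 ≤ 1569 < 1597, so take 987; remainder 582
377 ≤ 582 < 610, so take 377; remainder 205
144 ≤ 205 < 233, so take 144; remainder 61
55 ≤ 61 < 89, so take 55; remainder 6
5 ≤ 6 < 8, so take 5; remainder 1
1 ≤ 1 < 2, so take 1; remainder 0
So 118781 = 75025 + 28657 + 10946 + 2584 + 987 + 377 + 144 + 55 + 5 + 1, with no two terms consecutive in the sequence.

75025 + 28657 + 10946 + 2584 + 987 + 377 + 144 + 55 + 5 + 1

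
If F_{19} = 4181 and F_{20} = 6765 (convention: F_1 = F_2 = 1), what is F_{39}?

By F_{2k+1} = F_k² + F_{k+1}²: F_{39} = 4181² + 6765² = 17480761 + 45765225 = 63245986.

63245986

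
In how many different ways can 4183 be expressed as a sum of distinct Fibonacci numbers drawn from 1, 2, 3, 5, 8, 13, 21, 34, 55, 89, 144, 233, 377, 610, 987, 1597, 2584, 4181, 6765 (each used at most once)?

8

4183 = 4181+2 = 2584+1597+2 = 2584+987+610+2 = … (5 more), for 8 in all.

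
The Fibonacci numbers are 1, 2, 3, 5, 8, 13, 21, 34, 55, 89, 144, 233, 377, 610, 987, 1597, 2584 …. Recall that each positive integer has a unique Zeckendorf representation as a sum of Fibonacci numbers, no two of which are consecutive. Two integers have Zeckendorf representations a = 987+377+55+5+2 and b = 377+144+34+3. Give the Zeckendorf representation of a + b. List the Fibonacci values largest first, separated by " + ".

1597 + 377 + 8 + 2

The two numbers are 1426 and 558, so their sum is 1984.
Repeatedly subtract the largest Fibonacci number that fits:
largest Fibonacci ≤ 1984 is 1597; 1984 − 1597 = 387
largest Fibonacci ≤ 387 is 377; 387 − 377 = 10
largest Fibonacci ≤ 10 is 8; 10 − 8 = 2
largest Fibonacci ≤ 2 is 2; 2 − 2 = 0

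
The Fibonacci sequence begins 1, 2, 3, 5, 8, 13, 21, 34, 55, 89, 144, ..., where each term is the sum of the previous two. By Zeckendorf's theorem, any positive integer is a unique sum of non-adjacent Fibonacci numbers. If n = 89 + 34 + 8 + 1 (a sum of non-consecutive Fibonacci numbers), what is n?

89 + 34 + 8 + 1 = 132.

132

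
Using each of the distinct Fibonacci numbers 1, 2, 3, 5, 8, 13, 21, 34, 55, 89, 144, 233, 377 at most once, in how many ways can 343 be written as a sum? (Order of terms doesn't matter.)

12

Each representation comes from the Zeckendorf form by replacing some F_k with F_{k−1} + F_{k−2} where possible.
343 = 233+89+21 = 233+89+13+8 = 233+55+34+21 = 233+89+13+5+3 = … (8 more), for 12 in all.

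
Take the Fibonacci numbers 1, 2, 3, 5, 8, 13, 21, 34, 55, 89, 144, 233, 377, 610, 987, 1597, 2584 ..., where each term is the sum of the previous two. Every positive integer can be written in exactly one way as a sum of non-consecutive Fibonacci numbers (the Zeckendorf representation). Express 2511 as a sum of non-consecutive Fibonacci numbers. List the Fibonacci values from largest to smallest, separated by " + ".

1597 + 610 + 233 + 55 + 13 + 3

Repeatedly subtract the largest Fibonacci number that fits:
2511: greatest Fibonacci not exceeding it is 1597, leaving 914
914: greatest Fibonacci not exceeding it is 610, leaving 304
304: greatest Fibonacci not exceeding it is 233, leaving 71
71: greatest Fibonacci not exceeding it is 55, leaving 16
16: greatest Fibonacci not exceeding it is 13, leaving 3
3: greatest Fibonacci not exceeding it is 3, leaving 0
So 2511 = 1597 + 610 + 233 + 55 + 13 + 3, with no two terms consecutive in the sequence.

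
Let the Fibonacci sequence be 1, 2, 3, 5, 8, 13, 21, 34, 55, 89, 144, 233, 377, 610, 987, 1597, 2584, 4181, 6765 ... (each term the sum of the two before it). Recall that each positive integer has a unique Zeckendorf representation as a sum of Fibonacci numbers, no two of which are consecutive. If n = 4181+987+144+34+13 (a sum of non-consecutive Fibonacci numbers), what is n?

5359

4181+987+144+34+13 = 5359.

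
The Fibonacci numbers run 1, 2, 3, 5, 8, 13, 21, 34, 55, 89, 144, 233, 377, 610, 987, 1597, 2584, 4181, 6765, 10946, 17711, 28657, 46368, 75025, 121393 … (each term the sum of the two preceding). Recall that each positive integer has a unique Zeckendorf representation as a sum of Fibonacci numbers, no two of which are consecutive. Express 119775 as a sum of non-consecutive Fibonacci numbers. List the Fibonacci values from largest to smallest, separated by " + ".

75025 + 28657 + 10946 + 4181 + 610 + 233 + 89 + 34

Greedy algorithm:
119775: greatest Fibonacci not exceeding it is 75025, leaving 44750
44750: greatest Fibonacci not exceeding it is 28657, leaving 16093
16093: greatest Fibonacci not exceeding it is 10946, leaving 5147
5147: greatest Fibonacci not exceeding it is 4181, leaving 966
966: greatest Fibonacci not exceeding it is 610, leaving 356
356: greatest Fibonacci not exceeding it is 233, leaving 123
123: greatest Fibonacci not exceeding it is 89, leaving 34
34: greatest Fibonacci not exceeding it is 34, leaving 0
So 119775 = 75025 + 28657 + 10946 + 4181 + 610 + 233 + 89 + 34, with no two terms consecutive in the sequence.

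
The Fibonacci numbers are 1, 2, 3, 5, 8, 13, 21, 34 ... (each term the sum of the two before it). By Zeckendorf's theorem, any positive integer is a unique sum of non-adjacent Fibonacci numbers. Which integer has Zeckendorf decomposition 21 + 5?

21 + 5 = 26.

26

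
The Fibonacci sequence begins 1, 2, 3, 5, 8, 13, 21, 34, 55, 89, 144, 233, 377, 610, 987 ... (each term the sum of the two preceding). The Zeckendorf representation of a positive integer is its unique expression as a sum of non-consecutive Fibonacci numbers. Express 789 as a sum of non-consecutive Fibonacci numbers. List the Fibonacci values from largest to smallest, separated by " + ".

Greedily peel off the largest Fibonacci term at each step:
subtract 610 from 789: 179 remains
subtract 144 from 179: 35 remains
subtract 34 from 35: 1 remains
subtract 1 from 1: 0 remains
So 789 = 610 + 144 + 34 + 1, with no two terms consecutive in the sequence.

610 + 144 + 34 + 1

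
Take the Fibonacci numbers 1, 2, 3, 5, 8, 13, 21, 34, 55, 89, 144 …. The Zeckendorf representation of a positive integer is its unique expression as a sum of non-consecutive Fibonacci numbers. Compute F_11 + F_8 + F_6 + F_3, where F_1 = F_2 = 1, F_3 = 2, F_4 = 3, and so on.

F_11 + F_8 + F_6 + F_3 = 89 + 21 + 8 + 2 = 120.

120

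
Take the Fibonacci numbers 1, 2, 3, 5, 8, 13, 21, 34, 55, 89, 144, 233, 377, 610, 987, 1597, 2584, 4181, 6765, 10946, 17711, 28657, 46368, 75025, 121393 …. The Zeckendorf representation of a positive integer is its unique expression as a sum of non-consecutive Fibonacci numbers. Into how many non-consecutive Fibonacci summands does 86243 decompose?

75025 ≤ 86243 < 121393, so take 75025; remainder 11218
10946 ≤ 11218 < 17711, so take 10946; remainder 272
233 ≤ 272 < 377, so take 233; remainder 39
34 ≤ 39 < 55, so take 34; remainder 5
5 ≤ 5 < 8, so take 5; remainder 0
86243 = 75025 + 10946 + 233 + 34 + 5, which has 5 terms.

5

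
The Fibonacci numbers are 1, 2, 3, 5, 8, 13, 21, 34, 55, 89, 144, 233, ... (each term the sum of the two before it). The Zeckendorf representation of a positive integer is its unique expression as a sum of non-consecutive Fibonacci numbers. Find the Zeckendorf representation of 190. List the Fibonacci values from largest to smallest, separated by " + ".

144 + 34 + 8 + 3 + 1

144 ≤ 190 < 233, so take 144; remainder 46
34 ≤ 46 < 55, so take 34; remainder 12
8 ≤ 12 < 13, so take 8; remainder 4
3 ≤ 4 < 5, so take 3; remainder 1
1 ≤ 1 < 2, so take 1; remainder 0
So 190 = 144 + 34 + 8 + 3 + 1, with no two terms consecutive in the sequence.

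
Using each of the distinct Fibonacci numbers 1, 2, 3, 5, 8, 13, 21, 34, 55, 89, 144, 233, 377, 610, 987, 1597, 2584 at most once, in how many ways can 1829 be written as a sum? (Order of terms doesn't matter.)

Starting from the Zeckendorf form and repeatedly splitting a term F_k into F_{k−1} + F_{k−2} (when neither is already used) reaches every representation.
1829 = 1597+144+55+21+8+3+1 = 987+610+144+55+21+8+3+1 = 987+377+233+144+55+21+8+3+1 — 3 representations.

3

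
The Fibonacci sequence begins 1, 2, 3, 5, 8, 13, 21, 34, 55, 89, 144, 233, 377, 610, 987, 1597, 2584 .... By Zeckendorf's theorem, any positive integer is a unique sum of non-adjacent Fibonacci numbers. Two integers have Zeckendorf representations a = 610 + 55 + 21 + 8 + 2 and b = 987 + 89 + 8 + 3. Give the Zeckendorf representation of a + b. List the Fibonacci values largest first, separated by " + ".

The two numbers are 696 and 1087, so their sum is 1783.
Greedily peel off the largest Fibonacci term at each step:
take 1597 (≤ 1783); 1783 − 1597 = 186
take 144 (≤ 186); 186 − 144 = 42
take 34 (≤ 42); 42 − 34 = 8
take 8 (≤ 8); 8 − 8 = 0

1597 + 144 + 34 + 8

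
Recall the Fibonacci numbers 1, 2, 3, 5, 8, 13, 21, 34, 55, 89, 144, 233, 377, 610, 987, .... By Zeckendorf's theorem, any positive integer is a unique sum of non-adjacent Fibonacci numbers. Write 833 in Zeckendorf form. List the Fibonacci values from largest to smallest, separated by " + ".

610 + 144 + 55 + 21 + 3

833: greatest Fibonacci not exceeding it is 610, leaving 223
223: greatest Fibonacci not exceeding it is 144, leaving 79
79: greatest Fibonacci not exceeding it is 55, leaving 24
24: greatest Fibonacci not exceeding it is 21, leaving 3
3: greatest Fibonacci not exceeding it is 3, leaving 0
So 833 = 610 + 144 + 55 + 21 + 3, with no two terms consecutive in the sequence.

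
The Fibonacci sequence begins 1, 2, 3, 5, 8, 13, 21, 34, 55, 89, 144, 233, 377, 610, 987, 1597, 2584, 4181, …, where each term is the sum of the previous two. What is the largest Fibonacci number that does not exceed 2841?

2584 ≤ 2841 < 4181, so the largest Fibonacci number not exceeding 2841 is 2584.

2584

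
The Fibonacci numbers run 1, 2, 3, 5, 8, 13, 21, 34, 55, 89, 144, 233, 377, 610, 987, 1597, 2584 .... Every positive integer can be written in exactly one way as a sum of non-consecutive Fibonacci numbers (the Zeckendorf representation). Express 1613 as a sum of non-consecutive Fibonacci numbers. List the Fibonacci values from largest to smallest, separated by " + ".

Greedily peel off the largest Fibonacci term at each step:
1597 ≤ 1613 < 2584, so take 1597; remainder 16
13 ≤ 16 < 21, so take 13; remainder 3
3 ≤ 3 < 5, so take 3; remainder 0
So 1613 = 1597 + 13 + 3, with no two terms consecutive in the sequence.

1597 + 13 + 3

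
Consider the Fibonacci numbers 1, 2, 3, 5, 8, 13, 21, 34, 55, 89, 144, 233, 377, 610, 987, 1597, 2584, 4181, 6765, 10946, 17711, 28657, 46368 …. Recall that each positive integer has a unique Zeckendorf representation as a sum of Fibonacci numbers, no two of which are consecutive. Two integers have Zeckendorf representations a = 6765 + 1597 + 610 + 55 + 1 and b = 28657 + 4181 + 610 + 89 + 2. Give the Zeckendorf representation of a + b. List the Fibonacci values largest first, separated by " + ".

The two numbers are 9028 and 33539, so their sum is 42567.
42567: greatest Fibonacci not exceeding it is 28657, leaving 13910
13910: greatest Fibonacci not exceeding it is 10946, leaving 2964
2964: greatest Fibonacci not exceeding it is 2584, leaving 380
380: greatest Fibonacci not exceeding it is 377, leaving 3
3: greatest Fibonacci not exceeding it is 3, leaving 0

28657 + 10946 + 2584 + 377 + 3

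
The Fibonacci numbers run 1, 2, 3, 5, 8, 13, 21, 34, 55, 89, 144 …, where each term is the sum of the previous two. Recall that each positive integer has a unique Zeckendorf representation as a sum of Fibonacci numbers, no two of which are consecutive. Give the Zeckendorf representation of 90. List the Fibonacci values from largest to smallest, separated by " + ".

Repeatedly subtract the largest Fibonacci number that fits:
take 89 (≤ 90); 90 − 89 = 1
take 1 (≤ 1); 1 − 1 = 0
So 90 = 89 + 1, with no two terms consecutive in the sequence.

89 + 1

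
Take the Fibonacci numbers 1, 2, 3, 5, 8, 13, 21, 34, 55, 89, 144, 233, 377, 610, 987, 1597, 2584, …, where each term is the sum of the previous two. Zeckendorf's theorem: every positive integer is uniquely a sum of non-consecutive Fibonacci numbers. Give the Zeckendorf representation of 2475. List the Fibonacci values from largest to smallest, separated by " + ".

1597 + 610 + 233 + 34 + 1

Repeatedly subtract the largest Fibonacci number that fits:
subtract 1597 from 2475: 878 remains
subtract 610 from 878: 268 remains
subtract 233 from 268: 35 remains
subtract 34 from 35: 1 remains
subtract 1 from 1: 0 remains
So 2475 = 1597 + 610 + 233 + 34 + 1, with no two terms consecutive in the sequence.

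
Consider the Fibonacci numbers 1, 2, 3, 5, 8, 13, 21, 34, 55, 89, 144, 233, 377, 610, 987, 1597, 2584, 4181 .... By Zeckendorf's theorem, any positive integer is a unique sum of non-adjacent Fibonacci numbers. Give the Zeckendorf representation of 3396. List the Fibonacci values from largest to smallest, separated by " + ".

2584 + 610 + 144 + 55 + 3

2584 ≤ 3396 < 4181, so take 2584; remainder 812
610 ≤ 812 < 987, so take 610; remainder 202
144 ≤ 202 < 233, so take 144; remainder 58
55 ≤ 58 < 89, so take 55; remainder 3
3 ≤ 3 < 5, so take 3; remainder 0
So 3396 = 2584 + 610 + 144 + 55 + 3, with no two terms consecutive in the sequence.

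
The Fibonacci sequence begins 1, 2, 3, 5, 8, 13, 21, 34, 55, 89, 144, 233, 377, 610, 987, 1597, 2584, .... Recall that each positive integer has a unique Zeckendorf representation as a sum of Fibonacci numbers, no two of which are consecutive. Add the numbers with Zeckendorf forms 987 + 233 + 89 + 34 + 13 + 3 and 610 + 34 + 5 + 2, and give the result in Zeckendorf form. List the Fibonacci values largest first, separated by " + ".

The two numbers are 1359 and 651, so their sum is 2010.
Greedily peel off the largest Fibonacci term at each step:
1597 ≤ 2010 < 2584, so take 1597; remainder 413
377 ≤ 413 < 610, so take 377; remainder 36
34 ≤ 36 < 55, so take 34; remainder 2
2 ≤ 2 < 3, so take 2; remainder 0

1597 + 377 + 34 + 2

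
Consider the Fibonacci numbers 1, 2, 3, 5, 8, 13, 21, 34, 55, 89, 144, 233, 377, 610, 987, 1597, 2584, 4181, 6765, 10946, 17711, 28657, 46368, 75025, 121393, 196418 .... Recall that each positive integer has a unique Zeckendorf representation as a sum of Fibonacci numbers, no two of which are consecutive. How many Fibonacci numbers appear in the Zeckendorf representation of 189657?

6

Repeatedly subtract the largest Fibonacci number that fits:
189657 − 121393 = 68264
68264 − 46368 = 21896
21896 − 17711 = 4185
4185 − 4181 = 4
4 − 3 = 1
1 − 1 = 0
189657 = 121393 + 46368 + 17711 + 4181 + 3 + 1, which has 6 terms.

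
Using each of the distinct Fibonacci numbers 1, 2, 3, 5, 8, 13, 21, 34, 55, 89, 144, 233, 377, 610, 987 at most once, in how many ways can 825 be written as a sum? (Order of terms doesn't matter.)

24

Each representation comes from the Zeckendorf form by replacing some F_k with F_{k−1} + F_{k−2} where possible.
825 = 610+144+55+13+3 = 610+144+55+13+2+1 = 610+144+55+8+5+3 = 610+144+34+21+13+3 = … (20 more), for 24 in all.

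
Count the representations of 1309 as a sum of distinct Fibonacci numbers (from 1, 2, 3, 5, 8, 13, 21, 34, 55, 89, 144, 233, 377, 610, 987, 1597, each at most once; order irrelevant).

18

Each representation comes from the Zeckendorf form by replacing some F_k with F_{k−1} + F_{k−2} where possible.
1309 = 987+233+89 = 987+233+55+34 = 610+377+233+89 = 987+233+55+21+13 = … (14 more), for 18 in all.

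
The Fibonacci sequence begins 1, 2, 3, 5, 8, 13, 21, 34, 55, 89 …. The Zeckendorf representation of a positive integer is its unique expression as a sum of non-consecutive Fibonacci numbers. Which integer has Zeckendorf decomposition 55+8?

63

55+8 = 63.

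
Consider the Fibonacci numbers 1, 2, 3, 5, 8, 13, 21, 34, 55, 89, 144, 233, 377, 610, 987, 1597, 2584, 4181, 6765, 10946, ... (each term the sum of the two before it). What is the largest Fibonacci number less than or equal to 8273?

6765

6765 ≤ 8273 < 10946, so the largest Fibonacci number not exceeding 8273 is 6765.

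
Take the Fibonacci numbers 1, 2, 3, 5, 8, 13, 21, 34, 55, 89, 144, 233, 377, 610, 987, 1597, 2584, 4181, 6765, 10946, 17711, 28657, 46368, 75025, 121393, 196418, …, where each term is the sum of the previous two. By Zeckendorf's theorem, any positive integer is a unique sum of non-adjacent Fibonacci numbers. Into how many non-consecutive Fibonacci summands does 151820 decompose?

6

Greedily peel off the largest Fibonacci term at each step:
subtract 121393 from 151820: 30427 remains
subtract 28657 from 30427: 1770 remains
subtract 1597 from 1770: 173 remains
subtract 144 from 173: 29 remains
subtract 21 from 29: 8 remains
subtract 8 from 8: 0 remains
151820 = 121393 + 28657 + 1597 + 144 + 21 + 8, which has 6 terms.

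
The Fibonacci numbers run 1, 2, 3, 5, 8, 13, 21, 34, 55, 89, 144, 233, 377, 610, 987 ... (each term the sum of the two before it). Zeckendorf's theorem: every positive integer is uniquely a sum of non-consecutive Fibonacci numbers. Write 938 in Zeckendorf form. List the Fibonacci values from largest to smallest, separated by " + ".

610 + 233 + 89 + 5 + 1

938 − 610 = 328
328 − 233 = 95
95 − 89 = 6
6 − 5 = 1
1 − 1 = 0
So 938 = 610 + 233 + 89 + 5 + 1, with no two terms consecutive in the sequence.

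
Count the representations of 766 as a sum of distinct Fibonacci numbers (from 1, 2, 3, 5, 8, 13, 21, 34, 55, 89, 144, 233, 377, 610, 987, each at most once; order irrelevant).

6

Each representation comes from the Zeckendorf form by replacing some F_k with F_{k−1} + F_{k−2} where possible.
766 = 610+144+8+3+1 = 610+89+55+8+3+1 = 377+233+144+8+3+1 = … (3 more), for 6 in all.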